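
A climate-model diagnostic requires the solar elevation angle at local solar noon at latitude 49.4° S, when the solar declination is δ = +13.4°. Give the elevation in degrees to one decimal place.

At local noon the hour angle is zero, so the zenith angle equals |ϕ − δ| = |-49.4° − (+13.400°)| = 62.800°.
Elevation = 90° − 62.800° = 27.2°.

27.2°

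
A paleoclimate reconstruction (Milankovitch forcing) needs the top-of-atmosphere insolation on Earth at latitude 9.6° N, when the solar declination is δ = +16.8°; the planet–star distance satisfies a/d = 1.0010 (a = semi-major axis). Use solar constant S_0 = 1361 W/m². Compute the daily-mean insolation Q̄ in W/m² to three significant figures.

cos h₀ = −tan(+9.6°) tan(+16.800°) = -0.0511, h₀ = 1.6219 rad.
Bracket: h₀ sin ϕ sin δ + cos ϕ cos δ sin h₀ = 1.6219×0.16677×0.28903 + 0.98600×0.95732×0.99870 = 0.078178 + 0.942690 = 1.020868.
Inverse-square distance factor (a/d)² = 1.0010² = 1.002001.
Q̄ = (S_0/π) × 1.002001 × [bracket] = (1361/π) × 1.002001 × 1.020868 = 443.1 W/m².

Q̄ ≈ 443 W/m²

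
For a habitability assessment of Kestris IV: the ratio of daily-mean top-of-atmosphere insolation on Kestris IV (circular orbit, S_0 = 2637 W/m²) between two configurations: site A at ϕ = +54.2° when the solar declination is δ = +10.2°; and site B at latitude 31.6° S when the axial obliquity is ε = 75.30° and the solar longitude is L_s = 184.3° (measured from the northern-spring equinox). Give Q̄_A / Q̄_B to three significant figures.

Q̄_A / Q̄_B ≈ 0.900

— Configuration A (ϕ=+54.2°):
cos h₀ = −tan(+54.2°) tan(+10.200°) = -0.2495, h₀ = 1.8229 rad.
Bracket: h₀ sin ϕ sin δ + cos ϕ cos δ sin h₀ = 1.8229×0.81106×0.17708 + 0.58496×0.98420×0.96838 = 0.261809 + 0.557513 = 0.819322.
Q̄ = (S_0/π) × [bracket] = (2637/π) × 0.819322 = 687.73 W/m².
— Configuration B (ϕ=-31.6°):
Solar declination: sin δ = sin ε · sin L_s = sin 75.30° × sin 184.3° = -0.07252, so δ = -4.159°.
cos h₀ = −tan(-31.6°) tan(-4.159°) = -0.0447, h₀ = 1.6155 rad.
Bracket: h₀ sin ϕ sin δ + cos ϕ cos δ sin h₀ = 1.6155×-0.52399×-0.07252 + 0.85173×0.99737×0.99900 = 0.061389 + 0.848640 = 0.910029.
Q̄ = (S_0/π) × [bracket] = (2637/π) × 0.910029 = 763.86 W/m².
Ratio Q̄_A / Q̄_B = 687.73 / 763.86 = 0.9003.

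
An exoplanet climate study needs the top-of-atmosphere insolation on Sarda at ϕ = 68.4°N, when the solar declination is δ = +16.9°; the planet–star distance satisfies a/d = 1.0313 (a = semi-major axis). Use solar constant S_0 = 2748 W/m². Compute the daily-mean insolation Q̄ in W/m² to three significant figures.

cos h₀ = −tan(+68.4°) tan(+16.900°) = -0.7674, h₀ = 2.4455 rad.
Bracket: h₀ sin ϕ sin δ + cos ϕ cos δ sin h₀ = 2.4455×0.92978×0.29070 + 0.36812×0.95681×0.64120 = 0.660987 + 0.225844 = 0.886831.
Inverse-square distance factor (a/d)² = 1.0313² = 1.063580.
Q̄ = (S_0/π) × 1.063580 × [bracket] = (2748/π) × 1.063580 × 0.886831 = 825.0 W/m².

Q̄ ≈ 825 W/m²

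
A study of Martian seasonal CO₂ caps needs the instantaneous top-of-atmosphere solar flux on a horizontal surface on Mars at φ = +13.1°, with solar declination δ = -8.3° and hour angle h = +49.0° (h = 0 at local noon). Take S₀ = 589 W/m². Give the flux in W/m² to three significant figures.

cos θ_z = sin φ sin δ + cos φ cos δ cos h = -0.032719 + 0.632293 = 0.599574.
Flux = S₀ · cos θ_z = 589 × 0.599574 = 353.1 W/m².

353 W/m²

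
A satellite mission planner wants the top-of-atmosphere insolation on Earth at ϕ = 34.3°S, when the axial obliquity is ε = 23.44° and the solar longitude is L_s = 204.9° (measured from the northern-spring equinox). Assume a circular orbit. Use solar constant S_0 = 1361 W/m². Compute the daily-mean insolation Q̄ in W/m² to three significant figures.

Q̄ ≈ 419 W/m²

Solar declination: sin δ = sin ε · sin L_s = sin 23.44° × sin 204.9° = -0.16748, so δ = -9.642°.
cos h₀ = −tan(-34.3°) tan(-9.642°) = -0.1159, h₀ = 1.6869 rad.
Bracket: h₀ sin ϕ sin δ + cos ϕ cos δ sin h₀ = 1.6869×-0.56353×-0.16748 + 0.82610×0.98587×0.99326 = 0.159210 + 0.808938 = 0.968148.
Q̄ = (S_0/π) × [bracket] = (1361/π) × 0.968148 = 419.4 W/m².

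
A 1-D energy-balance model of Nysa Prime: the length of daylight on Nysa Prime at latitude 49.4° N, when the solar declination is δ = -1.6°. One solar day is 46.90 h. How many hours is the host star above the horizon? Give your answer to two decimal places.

cos H₀ = −tan φ · tan δ = −tan(+49.4°) × tan(-1.600°) = 0.0326, so H₀ = 1.5382 rad = 88.13°.
Daylight = 2H₀/(2π) × 46.90 h = (1.5382/π) × 46.90 = 22.96 h.

22.96 h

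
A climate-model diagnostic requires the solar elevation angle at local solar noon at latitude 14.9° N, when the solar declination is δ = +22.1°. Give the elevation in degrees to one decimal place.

At local noon the hour angle is zero, so the zenith angle equals |ϕ − δ| = |+14.9° − (+22.100°)| = 7.200°.
Elevation = 90° − 7.200° = 82.8°.

82.8°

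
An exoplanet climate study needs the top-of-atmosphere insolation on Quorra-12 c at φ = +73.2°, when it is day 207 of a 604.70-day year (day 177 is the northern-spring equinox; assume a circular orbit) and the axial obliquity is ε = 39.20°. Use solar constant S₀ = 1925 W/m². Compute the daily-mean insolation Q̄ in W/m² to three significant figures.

Q̄ ≈ 391 W/m²

Solar longitude: λ_s = 360° × (207 − 177)/604.70 = 17.860°.
sin δ = sin 39.20° × sin 17.860° = 0.19384, so δ = +11.177°.
cos H₀ = −tan(+73.2°) tan(+11.177°) = -0.6544, H₀ = 2.2842 rad.
Bracket: H₀ sin φ sin δ + cos φ cos δ sin H₀ = 2.2842×0.95732×0.19384 + 0.28903×0.98103×0.75611 = 0.423872 + 0.214393 = 0.638265.
Q̄ = (S₀/π) × [bracket] = (1925/π) × 0.638265 = 391.1 W/m².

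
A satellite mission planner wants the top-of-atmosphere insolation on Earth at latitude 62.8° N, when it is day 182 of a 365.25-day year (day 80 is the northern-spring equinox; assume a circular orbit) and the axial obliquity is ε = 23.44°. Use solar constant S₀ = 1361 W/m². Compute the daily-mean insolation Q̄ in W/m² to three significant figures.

Solar longitude: λ_s = 360° × (182 − 80)/365.25 = 100.534°.
sin δ = sin 23.44° × sin 100.534° = 0.39108, so δ = +23.022°.
cos H₀ = −tan(+62.8°) tan(+23.022°) = -0.8268, H₀ = 2.5442 rad.
Bracket: H₀ sin φ sin δ + cos φ cos δ sin H₀ = 2.5442×0.88942×0.39108 + 0.45710×0.92035×0.56247 = 0.884960 + 0.236627 = 1.121587.
Q̄ = (S₀/π) × [bracket] = (1361/π) × 1.121587 = 485.9 W/m².

Q̄ ≈ 486 W/m²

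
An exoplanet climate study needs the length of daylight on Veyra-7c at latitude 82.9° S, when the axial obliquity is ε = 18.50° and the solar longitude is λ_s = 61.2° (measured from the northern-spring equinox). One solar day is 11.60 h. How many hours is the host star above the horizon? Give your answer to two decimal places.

Solar declination: sin δ = sin ε · sin λ_s = sin 18.50° × sin 61.2° = 0.27806, so δ = +16.144°.
cos H₀ = −tan φ · tan δ = 2.3240 ≥ 1, so the host star never rises (polar night) and H₀ = 0.
Daylight = 2H₀/(2π) × 11.60 h = (0.0000/π) × 11.60 = 0.00 h.

0.00 h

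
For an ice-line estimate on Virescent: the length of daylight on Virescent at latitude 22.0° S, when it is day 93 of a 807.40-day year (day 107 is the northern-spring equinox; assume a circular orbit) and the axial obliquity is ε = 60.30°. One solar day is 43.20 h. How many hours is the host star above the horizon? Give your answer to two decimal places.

22.13 h

Solar longitude: λ_s = 360° × (93 − 107)/807.40 = -6.242°, i.e. -6.242° + 360° = 353.758°.
sin δ = sin 60.30° × sin 353.758° = -0.09445, so δ = -5.420°.
cos H₀ = −tan φ · tan δ = −tan(-22.0°) × tan(-5.420°) = -0.0383, so H₀ = 1.6091 rad = 92.20°.
Daylight = 2H₀/(2π) × 43.20 h = (1.6091/π) × 43.20 = 22.13 h.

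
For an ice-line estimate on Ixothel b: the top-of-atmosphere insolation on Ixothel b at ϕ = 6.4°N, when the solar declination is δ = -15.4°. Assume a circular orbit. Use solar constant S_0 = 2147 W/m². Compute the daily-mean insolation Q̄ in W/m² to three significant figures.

cos h₀ = −tan(+6.4°) tan(-15.400°) = 0.0309, h₀ = 1.5399 rad.
Bracket: h₀ sin ϕ sin δ + cos ϕ cos δ sin h₀ = 1.5399×0.11147×-0.26556 + 0.99377×0.96410×0.99952 = -0.045584 + 0.957634 = 0.912050.
Q̄ = (S_0/π) × [bracket] = (2147/π) × 0.912050 = 623.3 W/m².

Q̄ ≈ 623 W/m²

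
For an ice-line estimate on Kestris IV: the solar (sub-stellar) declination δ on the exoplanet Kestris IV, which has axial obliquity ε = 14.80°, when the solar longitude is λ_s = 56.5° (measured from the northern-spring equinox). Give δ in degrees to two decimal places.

δ = +12.30°

sin δ = sin ε · sin λ_s = sin 14.80° × sin 56.5° = 0.213013.
δ = arcsin(0.213013) = +12.30°.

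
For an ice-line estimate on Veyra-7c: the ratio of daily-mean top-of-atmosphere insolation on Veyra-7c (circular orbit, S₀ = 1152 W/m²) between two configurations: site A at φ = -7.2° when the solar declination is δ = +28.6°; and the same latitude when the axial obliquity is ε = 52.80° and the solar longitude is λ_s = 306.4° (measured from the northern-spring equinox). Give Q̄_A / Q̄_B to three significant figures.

Q̄_A / Q̄_B ≈ 0.873

— Configuration A (φ=-7.2°):
cos H₀ = −tan(-7.2°) tan(+28.600°) = 0.0689, H₀ = 1.5019 rad.
Bracket: H₀ sin φ sin δ + cos φ cos δ sin H₀ = 1.5019×-0.12533×0.47869 + 0.99211×0.87798×0.99763 = -0.090105 + 0.868988 = 0.778883.
Q̄ = (S₀/π) × [bracket] = (1152/π) × 0.778883 = 285.61 W/m².
— Configuration B (φ=-7.2°):
Solar declination: sin δ = sin ε · sin λ_s = sin 52.80° × sin 306.4° = -0.64112, so δ = -39.876°.
cos H₀ = −tan(-7.2°) tan(-39.876°) = -0.1055, H₀ = 1.6765 rad.
Bracket: H₀ sin φ sin δ + cos φ cos δ sin H₀ = 1.6765×-0.12533×-0.64112 + 0.99211×0.76744×0.99442 = 0.134709 + 0.757136 = 0.891845.
Q̄ = (S₀/π) × [bracket] = (1152/π) × 0.891845 = 327.03 W/m².
Ratio Q̄_A / Q̄_B = 285.61 / 327.03 = 0.8733.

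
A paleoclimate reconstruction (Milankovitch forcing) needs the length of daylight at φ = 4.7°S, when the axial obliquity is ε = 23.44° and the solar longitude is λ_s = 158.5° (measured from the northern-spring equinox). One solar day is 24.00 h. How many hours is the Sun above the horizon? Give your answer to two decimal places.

11.91 h

Solar declination: sin δ = sin ε · sin λ_s = sin 23.44° × sin 158.5° = 0.14579, so δ = +8.383°.
cos H₀ = −tan φ · tan δ = −tan(-4.7°) × tan(+8.383°) = 0.0121, so H₀ = 1.5587 rad = 89.31°.
Daylight = 2H₀/(2π) × 24.00 h = (1.5587/π) × 24.00 = 11.91 h.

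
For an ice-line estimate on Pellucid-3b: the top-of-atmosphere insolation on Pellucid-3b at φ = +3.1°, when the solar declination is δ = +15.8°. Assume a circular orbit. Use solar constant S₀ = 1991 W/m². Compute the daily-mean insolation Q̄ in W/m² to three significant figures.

Q̄ ≈ 624 W/m²

cos H₀ = −tan(+3.1°) tan(+15.800°) = -0.0153, H₀ = 1.5861 rad.
Bracket: H₀ sin φ sin δ + cos φ cos δ sin H₀ = 1.5861×0.05408×0.27228 + 0.99854×0.96222×0.99988 = 0.023355 + 0.960700 = 0.984055.
Q̄ = (S₀/π) × [bracket] = (1991/π) × 0.984055 = 623.6 W/m².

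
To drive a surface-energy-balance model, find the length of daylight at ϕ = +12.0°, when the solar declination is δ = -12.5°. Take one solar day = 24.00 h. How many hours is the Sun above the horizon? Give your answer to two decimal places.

cos h₀ = −tan ϕ · tan δ = −tan(+12.0°) × tan(-12.500°) = 0.0471, so h₀ = 1.5237 rad = 87.30°.
Daylight = 2h₀/(2π) × 24.00 h = (1.5237/π) × 24.00 = 11.64 h.

11.64 h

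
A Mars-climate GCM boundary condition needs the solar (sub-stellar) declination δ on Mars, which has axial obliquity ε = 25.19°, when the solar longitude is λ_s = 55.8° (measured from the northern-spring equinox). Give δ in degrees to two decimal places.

sin δ = sin ε · sin λ_s = sin 25.19° × sin 55.8° = 0.352023.
δ = arcsin(0.352023) = +20.61°.

δ = +20.61°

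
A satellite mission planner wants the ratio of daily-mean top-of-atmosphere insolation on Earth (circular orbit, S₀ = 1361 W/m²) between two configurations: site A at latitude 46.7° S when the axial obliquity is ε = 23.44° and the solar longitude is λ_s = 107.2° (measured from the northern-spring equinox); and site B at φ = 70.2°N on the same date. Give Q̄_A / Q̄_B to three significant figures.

— Configuration A (φ=-46.7°):
Solar declination: sin δ = sin ε · sin λ_s = sin 23.44° × sin 107.2° = 0.38000, so δ = +22.334°.
cos H₀ = −tan(-46.7°) tan(+22.334°) = 0.4359, H₀ = 1.1197 rad.
Bracket: H₀ sin φ sin δ + cos φ cos δ sin H₀ = 1.1197×-0.72777×0.38000 + 0.68582×0.92499×0.89997 = -0.309656 + 0.570920 = 0.261264.
Q̄ = (S₀/π) × [bracket] = (1361/π) × 0.261264 = 113.18 W/m².
— Configuration B (φ=+70.2°):
cos H₀ = −tan(+70.2°) tan(+22.334°) = -1.1411 ≤ −1 ⇒ polar day, H₀ = π.
Bracket: H₀ sin φ sin δ + cos φ cos δ sin H₀ = 3.1416×0.94088×0.38000 + 0.33874×0.92499×0.00000 = 1.123230 + 0.000000 = 1.123230.
Q̄ = (S₀/π) × [bracket] = (1361/π) × 1.123230 = 486.61 W/m².
Ratio Q̄_A / Q̄_B = 113.18 / 486.61 = 0.2326.

Q̄_A / Q̄_B ≈ 0.233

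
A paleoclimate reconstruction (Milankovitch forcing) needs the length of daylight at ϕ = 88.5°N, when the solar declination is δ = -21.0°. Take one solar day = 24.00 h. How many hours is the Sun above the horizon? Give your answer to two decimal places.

0.00 h

cos h₀ = −tan ϕ · tan δ = 14.6592 ≥ 1, so the Sun never rises (polar night) and h₀ = 0.
Daylight = 2h₀/(2π) × 24.00 h = (0.0000/π) × 24.00 = 0.00 h.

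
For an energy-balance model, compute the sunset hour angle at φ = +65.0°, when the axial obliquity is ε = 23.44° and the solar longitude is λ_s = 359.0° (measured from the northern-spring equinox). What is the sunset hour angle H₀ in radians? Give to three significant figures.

Solar declination: sin δ = sin ε · sin λ_s = sin 23.44° × sin 359.0° = -0.00694, so δ = -0.398°.
cos H₀ = −tan φ · tan δ = −tan(+65.0°) × tan(-0.398°) = 0.0149, so H₀ = 1.5559 rad = 89.15°.

H₀ = 1.56 rad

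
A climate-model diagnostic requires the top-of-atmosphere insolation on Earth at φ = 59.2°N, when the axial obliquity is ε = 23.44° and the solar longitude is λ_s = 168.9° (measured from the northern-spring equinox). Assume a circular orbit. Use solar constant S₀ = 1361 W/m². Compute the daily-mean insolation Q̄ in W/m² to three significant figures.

Solar declination: sin δ = sin ε · sin λ_s = sin 23.44° × sin 168.9° = 0.07658, so δ = +4.392°.
cos H₀ = −tan(+59.2°) tan(+4.392°) = -0.1288, H₀ = 1.7000 rad.
Bracket: H₀ sin φ sin δ + cos φ cos δ sin H₀ = 1.7000×0.85896×0.07658 + 0.51204×0.99706×0.99166 = 0.111825 + 0.506277 = 0.618102.
Q̄ = (S₀/π) × [bracket] = (1361/π) × 0.618102 = 267.8 W/m².

Q̄ ≈ 268 W/m²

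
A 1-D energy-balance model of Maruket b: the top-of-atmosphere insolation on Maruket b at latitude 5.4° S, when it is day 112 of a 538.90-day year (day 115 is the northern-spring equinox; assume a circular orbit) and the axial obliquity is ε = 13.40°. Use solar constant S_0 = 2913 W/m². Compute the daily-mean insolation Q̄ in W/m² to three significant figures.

Solar longitude: L_s = 360° × (112 − 115)/538.90 = -2.004°, i.e. -2.004° + 360° = 357.996°.
sin δ = sin 13.40° × sin 357.996° = -0.00810, so δ = -0.464°.
cos h₀ = −tan(-5.4°) tan(-0.464°) = -0.0008, h₀ = 1.5716 rad.
Bracket: h₀ sin ϕ sin δ + cos ϕ cos δ sin h₀ = 1.5716×-0.09411×-0.00810 + 0.99556×0.99997×1.00000 = 0.001198 + 0.995530 = 0.996728.
Q̄ = (S_0/π) × [bracket] = (2913/π) × 0.996728 = 924.2 W/m².

Q̄ ≈ 924 W/m²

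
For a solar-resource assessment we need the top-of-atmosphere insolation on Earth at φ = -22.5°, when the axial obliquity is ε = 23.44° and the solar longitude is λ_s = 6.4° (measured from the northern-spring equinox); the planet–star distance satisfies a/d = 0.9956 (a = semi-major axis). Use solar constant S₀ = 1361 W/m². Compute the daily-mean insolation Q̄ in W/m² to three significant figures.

Q̄ ≈ 385 W/m²

Solar declination: sin δ = sin ε · sin λ_s = sin 23.44° × sin 6.4° = 0.04434, so δ = +2.541°.
cos H₀ = −tan(-22.5°) tan(+2.541°) = 0.0184, H₀ = 1.5524 rad.
Bracket: H₀ sin φ sin δ + cos φ cos δ sin H₀ = 1.5524×-0.38268×0.04434 + 0.92388×0.99902×0.99983 = -0.026341 + 0.922818 = 0.896477.
Inverse-square distance factor (a/d)² = 0.9956² = 0.991219.
Q̄ = (S₀/π) × 0.991219 × [bracket] = (1361/π) × 0.991219 × 0.896477 = 385.0 W/m².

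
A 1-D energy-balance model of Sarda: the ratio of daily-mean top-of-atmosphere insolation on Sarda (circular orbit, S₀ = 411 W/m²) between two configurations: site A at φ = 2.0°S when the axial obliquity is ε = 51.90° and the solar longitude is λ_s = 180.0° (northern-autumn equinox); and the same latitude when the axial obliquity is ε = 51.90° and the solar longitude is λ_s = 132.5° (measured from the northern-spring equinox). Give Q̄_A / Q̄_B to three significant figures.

— Configuration A (φ=-2.0°):
Solar declination: sin δ = sin ε · sin λ_s = sin 51.90° × sin 180.0° = 0.00000, so δ = +0.000°.
cos H₀ = −tan(-2.0°) tan(+0.000°) = 0.0000, H₀ = 1.5708 rad.
Bracket: H₀ sin φ sin δ + cos φ cos δ sin H₀ = 1.5708×-0.03490×0.00000 + 0.99939×1.00000×1.00000 = -0.000000 + 0.999390 = 0.999390.
Q̄ = (S₀/π) × [bracket] = (411/π) × 0.999390 = 130.75 W/m².
— Configuration B (φ=-2.0°):
Solar declination: sin δ = sin ε · sin λ_s = sin 51.90° × sin 132.5° = 0.58019, so δ = +35.464°.
cos H₀ = −tan(-2.0°) tan(+35.464°) = 0.0249, H₀ = 1.5459 rad.
Bracket: H₀ sin φ sin δ + cos φ cos δ sin H₀ = 1.5459×-0.03490×0.58019 + 0.99939×0.81448×0.99969 = -0.031302 + 0.813731 = 0.782429.
Q̄ = (S₀/π) × [bracket] = (411/π) × 0.782429 = 102.36 W/m².
Ratio Q̄_A / Q̄_B = 130.75 / 102.36 = 1.277.

Q̄_A / Q̄_B ≈ 1.28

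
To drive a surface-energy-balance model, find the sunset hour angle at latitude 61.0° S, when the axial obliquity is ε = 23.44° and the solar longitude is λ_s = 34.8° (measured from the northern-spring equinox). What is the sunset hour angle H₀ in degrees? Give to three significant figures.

Solar declination: sin δ = sin ε · sin λ_s = sin 23.44° × sin 34.8° = 0.22702, so δ = +13.122°.
cos H₀ = −tan φ · tan δ = −tan(-61.0°) × tan(+13.122°) = 0.4205, so H₀ = 1.1368 rad = 65.13°.

H₀ = 65.1°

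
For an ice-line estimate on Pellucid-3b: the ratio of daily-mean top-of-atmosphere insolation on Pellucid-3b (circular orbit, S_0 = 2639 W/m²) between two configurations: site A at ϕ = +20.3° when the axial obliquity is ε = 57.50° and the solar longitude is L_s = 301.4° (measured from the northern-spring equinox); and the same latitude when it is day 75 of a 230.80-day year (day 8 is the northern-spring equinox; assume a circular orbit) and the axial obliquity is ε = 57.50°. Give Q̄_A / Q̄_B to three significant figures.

Q̄_A / Q̄_B ≈ 0.289

— Configuration A (ϕ=+20.3°):
Solar declination: sin δ = sin ε · sin L_s = sin 57.50° × sin 301.4° = -0.71988, so δ = -46.044°.
cos h₀ = −tan(+20.3°) tan(-46.044°) = 0.3836, h₀ = 1.1771 rad.
Bracket: h₀ sin ϕ sin δ + cos ϕ cos δ sin h₀ = 1.1771×0.34694×-0.71988 + 0.93789×0.69410×0.92348 = -0.293987 + 0.601176 = 0.307189.
Q̄ = (S_0/π) × [bracket] = (2639/π) × 0.307189 = 258.04 W/m².
— Configuration B (ϕ=+20.3°):
Solar longitude: L_s = 360° × (75 − 8)/230.80 = 104.506°.
sin δ = sin 57.50° × sin 104.506° = 0.81651, so δ = +54.736°.
cos h₀ = −tan(+20.3°) tan(+54.736°) = -0.5231, h₀ = 2.1213 rad.
Bracket: h₀ sin ϕ sin δ + cos ϕ cos δ sin h₀ = 2.1213×0.34694×0.81651 + 0.93789×0.57734×0.85224 = 0.600922 + 0.461472 = 1.062394.
Q̄ = (S_0/π) × [bracket] = (2639/π) × 1.062394 = 892.43 W/m².
Ratio Q̄_A / Q̄_B = 258.04 / 892.43 = 0.2891.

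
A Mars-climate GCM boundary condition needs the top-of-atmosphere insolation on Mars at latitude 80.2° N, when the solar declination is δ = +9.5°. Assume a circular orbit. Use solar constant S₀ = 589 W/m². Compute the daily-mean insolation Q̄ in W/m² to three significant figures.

Q̄ ≈ 96.0 W/m²

cos H₀ = −tan(+80.2°) tan(+9.500°) = -0.9688, H₀ = 2.8912 rad.
Bracket: H₀ sin φ sin δ + cos φ cos δ sin H₀ = 2.8912×0.98541×0.16505 + 0.17021×0.98629×0.24780 = 0.470230 + 0.041600 = 0.511830.
Q̄ = (S₀/π) × [bracket] = (589/π) × 0.511830 = 95.96 W/m².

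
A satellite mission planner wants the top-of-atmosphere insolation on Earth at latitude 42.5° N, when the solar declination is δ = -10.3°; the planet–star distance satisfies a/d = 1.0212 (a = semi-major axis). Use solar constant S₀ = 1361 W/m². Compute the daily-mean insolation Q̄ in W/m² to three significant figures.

Q̄ ≈ 247 W/m²

cos H₀ = −tan(+42.5°) tan(-10.300°) = 0.1665, H₀ = 1.4035 rad.
Bracket: H₀ sin φ sin δ + cos φ cos δ sin H₀ = 1.4035×0.67559×-0.17880 + 0.73728×0.98389×0.98604 = -0.169536 + 0.715276 = 0.545740.
Inverse-square distance factor (a/d)² = 1.0212² = 1.042849.
Q̄ = (S₀/π) × 1.042849 × [bracket] = (1361/π) × 1.042849 × 0.545740 = 246.6 W/m².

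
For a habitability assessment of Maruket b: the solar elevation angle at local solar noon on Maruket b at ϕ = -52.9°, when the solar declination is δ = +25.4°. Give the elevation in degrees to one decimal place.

At local noon the hour angle is zero, so the zenith angle equals |ϕ − δ| = |-52.9° − (+25.400°)| = 78.300°.
Elevation = 90° − 78.300° = 11.7°.

11.7°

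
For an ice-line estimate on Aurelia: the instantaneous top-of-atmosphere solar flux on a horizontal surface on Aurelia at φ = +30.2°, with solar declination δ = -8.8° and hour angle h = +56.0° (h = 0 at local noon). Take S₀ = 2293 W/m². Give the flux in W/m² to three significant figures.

919 W/m²

cos θ_z = sin φ sin δ + cos φ cos δ cos h = -0.076955 + 0.477607 = 0.400652.
Flux = S₀ · cos θ_z = 2293 × 0.400652 = 918.7 W/m².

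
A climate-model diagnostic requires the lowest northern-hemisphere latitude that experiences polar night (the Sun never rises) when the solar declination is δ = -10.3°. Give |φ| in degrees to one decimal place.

Polar night requires cos H₀ = −tan φ tan δ ≥ 1, i.e. tan φ tan δ ≤ −1.
The boundary is |tan φ| · |tan δ| = 1, so |φ| = 90° − |δ| = 90° − 10.3° = 79.7° in the northern hemisphere.

|φ| = 79.7°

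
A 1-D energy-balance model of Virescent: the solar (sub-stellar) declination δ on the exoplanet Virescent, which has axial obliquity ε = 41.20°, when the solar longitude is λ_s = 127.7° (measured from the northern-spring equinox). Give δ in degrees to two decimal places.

sin δ = sin ε · sin λ_s = sin 41.20° × sin 127.7° = 0.521171.
δ = arcsin(0.521171) = +31.41°.

δ = +31.41°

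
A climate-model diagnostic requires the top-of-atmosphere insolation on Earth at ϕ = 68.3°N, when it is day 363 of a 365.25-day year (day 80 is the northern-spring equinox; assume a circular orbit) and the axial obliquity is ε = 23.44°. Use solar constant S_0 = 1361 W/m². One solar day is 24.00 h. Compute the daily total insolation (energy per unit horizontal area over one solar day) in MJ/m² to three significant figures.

0.00 MJ/m²

Solar longitude: L_s = 360° × (363 − 80)/365.25 = 278.932°.
sin δ = sin 23.44° × sin 278.932° = -0.39296, so δ = -23.139°.
cos h₀ = −tan(+68.3°) tan(-23.139°) = 1.0739 ≥ 1 ⇒ polar night, h₀ = 0 and Q̄ = 0.
Daily total = Q̄ × 24.00 h × 3600 s/h = 0.00 MJ/m².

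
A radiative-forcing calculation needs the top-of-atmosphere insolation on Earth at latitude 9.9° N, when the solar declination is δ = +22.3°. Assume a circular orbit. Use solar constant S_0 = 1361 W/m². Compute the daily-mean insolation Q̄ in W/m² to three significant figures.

Q̄ ≈ 440 W/m²

cos h₀ = −tan(+9.9°) tan(+22.300°) = -0.0716, h₀ = 1.6424 rad.
Bracket: h₀ sin ϕ sin δ + cos ϕ cos δ sin h₀ = 1.6424×0.17193×0.37946 + 0.98511×0.92521×0.99743 = 0.107151 + 0.909091 = 1.016242.
Q̄ = (S_0/π) × [bracket] = (1361/π) × 1.016242 = 440.3 W/m².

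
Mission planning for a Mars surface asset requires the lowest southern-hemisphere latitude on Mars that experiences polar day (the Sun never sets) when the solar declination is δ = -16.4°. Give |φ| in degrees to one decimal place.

Polar day requires cos H₀ = −tan φ tan δ ≤ −1, i.e. tan φ tan δ ≥ 1.
The boundary is |tan φ| · |tan δ| = 1, so |φ| = 90° − |δ| = 90° − 16.4° = 73.6° in the southern hemisphere.

|φ| = 73.6°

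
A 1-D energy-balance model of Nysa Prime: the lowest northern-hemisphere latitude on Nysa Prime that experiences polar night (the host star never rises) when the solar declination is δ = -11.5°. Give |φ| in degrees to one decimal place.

|φ| = 78.5°

Polar night requires cos H₀ = −tan φ tan δ ≥ 1, i.e. tan φ tan δ ≤ −1.
The boundary is |tan φ| · |tan δ| = 1, so |φ| = 90° − |δ| = 90° − 11.5° = 78.5° in the northern hemisphere.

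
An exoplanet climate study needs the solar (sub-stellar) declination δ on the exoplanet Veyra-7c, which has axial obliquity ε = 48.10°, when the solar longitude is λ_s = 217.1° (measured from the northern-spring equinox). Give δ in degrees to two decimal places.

sin δ = sin ε · sin λ_s = sin 48.10° × sin 217.1° = -0.448975.
δ = arcsin(-0.448975) = -26.68°.

δ = -26.68°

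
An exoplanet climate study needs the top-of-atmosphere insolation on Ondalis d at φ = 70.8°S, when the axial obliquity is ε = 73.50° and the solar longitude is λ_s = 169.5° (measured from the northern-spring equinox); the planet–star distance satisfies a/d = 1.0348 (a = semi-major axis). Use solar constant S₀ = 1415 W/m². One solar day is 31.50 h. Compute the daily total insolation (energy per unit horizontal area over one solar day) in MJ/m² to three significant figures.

Solar declination: sin δ = sin ε · sin λ_s = sin 73.50° × sin 169.5° = 0.17473, so δ = +10.063°.
cos H₀ = −tan(-70.8°) tan(+10.063°) = 0.5096, H₀ = 1.0361 rad.
Bracket: H₀ sin φ sin δ + cos φ cos δ sin H₀ = 1.0361×-0.94438×0.17473 + 0.32887×0.98462×0.86041 = -0.170968 + 0.278611 = 0.107643.
Inverse-square distance factor (a/d)² = 1.0348² = 1.070811.
Q̄ = (S₀/π) × 1.070811 × [bracket] = (1415/π) × 1.070811 × 0.107643 = 51.916 W/m².
Daily total = Q̄ × 31.50 h × 3600 s/h = 51.916 × 31.50 × 3600 / 10⁶ = 5.887 MJ/m².

5.89 MJ/m²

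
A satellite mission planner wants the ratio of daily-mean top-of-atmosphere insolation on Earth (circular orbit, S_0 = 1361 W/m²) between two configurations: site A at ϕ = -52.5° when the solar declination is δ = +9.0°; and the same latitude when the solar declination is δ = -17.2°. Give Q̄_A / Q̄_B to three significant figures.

Q̄_A / Q̄_B ≈ 0.420

— Configuration A (ϕ=-52.5°):
cos h₀ = −tan(-52.5°) tan(+9.000°) = 0.2064, h₀ = 1.3629 rad.
Bracket: h₀ sin ϕ sin δ + cos ϕ cos δ sin h₀ = 1.3629×-0.79335×0.15643 + 0.60876×0.98769×0.97847 = -0.169141 + 0.588321 = 0.419180.
Q̄ = (S_0/π) × [bracket] = (1361/π) × 0.419180 = 181.60 W/m².
— Configuration B (ϕ=-52.5°):
cos h₀ = −tan(-52.5°) tan(-17.200°) = -0.4034, h₀ = 1.9860 rad.
Bracket: h₀ sin ϕ sin δ + cos ϕ cos δ sin h₀ = 1.9860×-0.79335×-0.29571 + 0.60876×0.95528×0.91502 = 0.465919 + 0.532117 = 0.998036.
Q̄ = (S_0/π) × [bracket] = (1361/π) × 0.998036 = 432.37 W/m².
Ratio Q̄_A / Q̄_B = 181.60 / 432.37 = 0.4200.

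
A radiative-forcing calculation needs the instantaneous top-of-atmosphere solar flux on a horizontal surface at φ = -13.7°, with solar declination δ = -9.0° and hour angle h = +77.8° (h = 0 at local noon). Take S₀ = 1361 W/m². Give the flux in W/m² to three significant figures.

cos θ_z = sin φ sin δ + cos φ cos δ cos h = 0.037050 + 0.202785 = 0.239835.
Flux = S₀ · cos θ_z = 1361 × 0.239835 = 326.4 W/m².

326 W/m²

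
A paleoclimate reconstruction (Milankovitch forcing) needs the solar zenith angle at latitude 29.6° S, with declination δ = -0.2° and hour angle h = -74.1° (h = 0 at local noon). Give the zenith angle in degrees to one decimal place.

θ_z = 76.1°

cos θ_z = sin φ sin δ + cos φ cos δ cos h = 0.001724 + 0.238205 = 0.239929.
θ_z = arccos(0.239929) = 76.1°.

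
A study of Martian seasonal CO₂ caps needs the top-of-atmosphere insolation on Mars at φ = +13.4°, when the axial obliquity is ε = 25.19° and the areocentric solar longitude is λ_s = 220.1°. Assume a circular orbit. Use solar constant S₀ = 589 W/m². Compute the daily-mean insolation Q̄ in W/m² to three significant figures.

Q̄ ≈ 157 W/m²

sin δ = sin 25.19° × sin 220.1° = -0.27415, so δ = -15.912°.
cos H₀ = −tan(+13.4°) tan(-15.912°) = 0.0679, H₀ = 1.5028 rad.
Bracket: H₀ sin φ sin δ + cos φ cos δ sin H₀ = 1.5028×0.23175×-0.27415 + 0.97278×0.96169×0.99769 = -0.095479 + 0.933352 = 0.837873.
Q̄ = (S₀/π) × [bracket] = (589/π) × 0.837873 = 157.1 W/m².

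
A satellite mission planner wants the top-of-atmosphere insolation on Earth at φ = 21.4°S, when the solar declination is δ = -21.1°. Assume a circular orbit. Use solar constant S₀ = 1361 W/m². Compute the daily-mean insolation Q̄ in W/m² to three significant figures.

cos H₀ = −tan(-21.4°) tan(-21.100°) = -0.1512, H₀ = 1.7226 rad.
Bracket: H₀ sin φ sin δ + cos φ cos δ sin H₀ = 1.7226×-0.36488×-0.36000 + 0.93106×0.93295×0.98850 = 0.226275 + 0.858643 = 1.084918.
Q̄ = (S₀/π) × [bracket] = (1361/π) × 1.084918 = 470.0 W/m².

Q̄ ≈ 470 W/m²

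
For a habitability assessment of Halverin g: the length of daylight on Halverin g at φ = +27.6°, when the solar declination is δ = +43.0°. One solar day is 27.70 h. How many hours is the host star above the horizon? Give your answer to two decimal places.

18.34 h

cos H₀ = −tan φ · tan δ = −tan(+27.6°) × tan(+43.000°) = -0.4875, so H₀ = 2.0800 rad = 119.18°.
Daylight = 2H₀/(2π) × 27.70 h = (2.0800/π) × 27.70 = 18.34 h.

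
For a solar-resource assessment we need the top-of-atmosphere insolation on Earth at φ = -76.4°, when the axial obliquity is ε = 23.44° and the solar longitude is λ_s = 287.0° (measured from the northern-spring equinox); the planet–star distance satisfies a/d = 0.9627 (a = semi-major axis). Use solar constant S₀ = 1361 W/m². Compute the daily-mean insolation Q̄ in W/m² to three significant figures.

Solar declination: sin δ = sin ε · sin λ_s = sin 23.44° × sin 287.0° = -0.38041, so δ = -22.359°.
cos H₀ = −tan(-76.4°) tan(-22.359°) = -1.7002 ≤ −1 ⇒ polar day, H₀ = π.
Bracket: H₀ sin φ sin δ + cos φ cos δ sin H₀ = 3.1416×-0.97196×-0.38041 + 0.23514×0.92482×0.00000 = 1.161586 + 0.000000 = 1.161586.
Inverse-square distance factor (a/d)² = 0.9627² = 0.926791.
Q̄ = (S₀/π) × 0.926791 × [bracket] = (1361/π) × 0.926791 × 1.161586 = 466.4 W/m².

Q̄ ≈ 466 W/m²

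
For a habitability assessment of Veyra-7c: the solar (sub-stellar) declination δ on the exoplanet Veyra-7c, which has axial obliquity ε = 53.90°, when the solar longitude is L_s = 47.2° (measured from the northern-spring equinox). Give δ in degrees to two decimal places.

δ = +36.36°

sin δ = sin ε · sin L_s = sin 53.90° × sin 47.2° = 0.592846.
δ = arcsin(0.592846) = +36.36°.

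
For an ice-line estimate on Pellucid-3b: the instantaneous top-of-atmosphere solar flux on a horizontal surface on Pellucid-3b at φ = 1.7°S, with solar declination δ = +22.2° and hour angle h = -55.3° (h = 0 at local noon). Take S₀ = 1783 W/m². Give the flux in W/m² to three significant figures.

cos θ_z = sin φ sin δ + cos φ cos δ cos h = -0.011209 + 0.526847 = 0.515638.
Flux = S₀ · cos θ_z = 1783 × 0.515638 = 919.4 W/m².

919 W/m²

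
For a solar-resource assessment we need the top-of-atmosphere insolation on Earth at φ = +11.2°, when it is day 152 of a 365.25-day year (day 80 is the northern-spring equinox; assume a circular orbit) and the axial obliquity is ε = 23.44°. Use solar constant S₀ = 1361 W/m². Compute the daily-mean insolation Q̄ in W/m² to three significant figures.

Q̄ ≈ 445 W/m²

Solar longitude: λ_s = 360° × (152 − 80)/365.25 = 70.965°.
sin δ = sin 23.44° × sin 70.965° = 0.37604, so δ = +22.088°.
cos H₀ = −tan(+11.2°) tan(+22.088°) = -0.0804, H₀ = 1.6512 rad.
Bracket: H₀ sin φ sin δ + cos φ cos δ sin H₀ = 1.6512×0.19423×0.37604 + 0.98096×0.92660×0.99677 = 0.120601 + 0.906022 = 1.026623.
Q̄ = (S₀/π) × [bracket] = (1361/π) × 1.026623 = 444.8 W/m².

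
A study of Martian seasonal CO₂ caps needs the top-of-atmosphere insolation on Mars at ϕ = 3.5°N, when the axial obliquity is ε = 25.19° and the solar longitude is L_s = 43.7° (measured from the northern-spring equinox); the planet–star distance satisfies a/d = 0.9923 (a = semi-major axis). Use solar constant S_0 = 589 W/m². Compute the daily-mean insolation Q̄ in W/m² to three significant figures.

Solar declination: sin δ = sin ε · sin L_s = sin 25.19° × sin 43.7° = 0.29405, so δ = +17.101°.
cos h₀ = −tan(+3.5°) tan(+17.101°) = -0.0188, h₀ = 1.5896 rad.
Bracket: h₀ sin ϕ sin δ + cos ϕ cos δ sin h₀ = 1.5896×0.06105×0.29405 + 0.99813×0.95579×0.99982 = 0.028536 + 0.953831 = 0.982367.
Inverse-square distance factor (a/d)² = 0.9923² = 0.984659.
Q̄ = (S_0/π) × 0.984659 × [bracket] = (589/π) × 0.984659 × 0.982367 = 181.4 W/m².

Q̄ ≈ 181 W/m²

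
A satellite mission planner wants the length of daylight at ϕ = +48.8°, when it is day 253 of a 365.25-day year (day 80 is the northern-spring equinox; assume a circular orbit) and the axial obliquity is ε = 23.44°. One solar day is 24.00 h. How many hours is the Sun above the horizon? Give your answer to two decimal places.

Solar longitude: L_s = 360° × (253 − 80)/365.25 = 170.513°.
sin δ = sin 23.44° × sin 170.513° = 0.06556, so δ = +3.759°.
cos h₀ = −tan ϕ · tan δ = −tan(+48.8°) × tan(+3.759°) = -0.0751, so h₀ = 1.6459 rad = 94.30°.
Daylight = 2h₀/(2π) × 24.00 h = (1.6459/π) × 24.00 = 12.57 h.

12.57 h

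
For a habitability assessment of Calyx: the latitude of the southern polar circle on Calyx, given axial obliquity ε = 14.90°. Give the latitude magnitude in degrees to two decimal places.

The polar circle is the lowest latitude that experiences at least one full rotation of continuous darkness at the northern-summer solstice; it lies at |φ| = 90° − ε = 90° − 14.90° = 75.10°.

75.10°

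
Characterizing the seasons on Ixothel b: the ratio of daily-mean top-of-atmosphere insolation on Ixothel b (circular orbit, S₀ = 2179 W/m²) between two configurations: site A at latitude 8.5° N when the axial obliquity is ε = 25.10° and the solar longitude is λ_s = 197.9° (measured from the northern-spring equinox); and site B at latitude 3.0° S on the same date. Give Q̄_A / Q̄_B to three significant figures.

— Configuration A (φ=+8.5°):
Solar declination: sin δ = sin ε · sin λ_s = sin 25.10° × sin 197.9° = -0.13038, so δ = -7.492°.
cos H₀ = −tan(+8.5°) tan(-7.492°) = 0.0197, H₀ = 1.5511 rad.
Bracket: H₀ sin φ sin δ + cos φ cos δ sin H₀ = 1.5511×0.14781×-0.13038 + 0.98902×0.99146×0.99981 = -0.029892 + 0.980387 = 0.950495.
Q̄ = (S₀/π) × [bracket] = (2179/π) × 0.950495 = 659.26 W/m².
— Configuration B (φ=-3.0°):
cos H₀ = −tan(-3.0°) tan(-7.492°) = -0.0069, H₀ = 1.5777 rad.
Bracket: H₀ sin φ sin δ + cos φ cos δ sin H₀ = 1.5777×-0.05234×-0.13038 + 0.99863×0.99146×0.99998 = 0.010766 + 0.990082 = 1.000848.
Q̄ = (S₀/π) × [bracket] = (2179/π) × 1.000848 = 694.19 W/m².
Ratio Q̄_A / Q̄_B = 659.26 / 694.19 = 0.9497.

Q̄_A / Q̄_B ≈ 0.950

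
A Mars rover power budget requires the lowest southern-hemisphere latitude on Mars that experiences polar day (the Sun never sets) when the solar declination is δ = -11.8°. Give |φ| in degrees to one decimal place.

Polar day requires cos H₀ = −tan φ tan δ ≤ −1, i.e. tan φ tan δ ≥ 1.
The boundary is |tan φ| · |tan δ| = 1, so |φ| = 90° − |δ| = 90° − 11.8° = 78.2° in the southern hemisphere.

|φ| = 78.2°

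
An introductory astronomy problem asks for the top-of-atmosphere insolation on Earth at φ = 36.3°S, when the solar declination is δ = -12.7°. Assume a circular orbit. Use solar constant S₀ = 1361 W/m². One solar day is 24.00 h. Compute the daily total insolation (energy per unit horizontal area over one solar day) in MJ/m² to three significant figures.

37.5 MJ/m²

cos H₀ = −tan(-36.3°) tan(-12.700°) = -0.1655, H₀ = 1.7371 rad.
Bracket: H₀ sin φ sin δ + cos φ cos δ sin H₀ = 1.7371×-0.59201×-0.21985 + 0.80593×0.97553×0.98620 = 0.226089 + 0.775359 = 1.001448.
Q̄ = (S₀/π) × [bracket] = (1361/π) × 1.001448 = 433.85 W/m².
Daily total = Q̄ × 24.00 h × 3600 s/h = 433.85 × 24.00 × 3600 / 10⁶ = 37.48 MJ/m².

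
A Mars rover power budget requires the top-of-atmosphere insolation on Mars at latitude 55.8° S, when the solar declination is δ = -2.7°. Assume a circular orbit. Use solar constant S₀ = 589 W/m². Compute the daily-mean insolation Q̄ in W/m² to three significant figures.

cos H₀ = −tan(-55.8°) tan(-2.700°) = -0.0694, H₀ = 1.6402 rad.
Bracket: H₀ sin φ sin δ + cos φ cos δ sin H₀ = 1.6402×-0.82708×-0.04711 + 0.56208×0.99889×0.99759 = 0.063908 + 0.560103 = 0.624011.
Q̄ = (S₀/π) × [bracket] = (589/π) × 0.624011 = 117.0 W/m².

Q̄ ≈ 117 W/m²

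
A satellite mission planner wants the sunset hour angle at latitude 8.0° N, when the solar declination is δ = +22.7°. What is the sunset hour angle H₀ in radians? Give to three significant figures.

H₀ = 1.63 rad

cos H₀ = −tan φ · tan δ = −tan(+8.0°) × tan(+22.700°) = -0.0588, so H₀ = 1.6296 rad = 93.37°.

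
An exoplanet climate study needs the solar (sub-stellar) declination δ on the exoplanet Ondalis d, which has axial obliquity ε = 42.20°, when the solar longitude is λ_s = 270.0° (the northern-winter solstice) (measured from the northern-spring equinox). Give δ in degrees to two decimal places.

sin δ = sin ε · sin λ_s = sin 42.20° × sin 270.0° = -0.671721.
δ = arcsin(-0.671721) = -42.20°.

δ = -42.20°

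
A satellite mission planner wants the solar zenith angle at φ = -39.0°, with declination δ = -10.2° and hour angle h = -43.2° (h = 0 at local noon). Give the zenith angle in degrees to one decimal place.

θ_z = 48.0°

cos θ_z = sin φ sin δ + cos φ cos δ cos h = 0.111443 + 0.557562 = 0.669005.
θ_z = arccos(0.669005) = 48.0°.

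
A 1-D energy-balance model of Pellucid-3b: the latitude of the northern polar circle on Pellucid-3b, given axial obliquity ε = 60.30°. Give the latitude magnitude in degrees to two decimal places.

29.70°

The polar circle is the lowest latitude that experiences at least one full rotation of continuous daylight at the northern-summer solstice; it lies at |φ| = 90° − ε = 90° − 60.30° = 29.70°.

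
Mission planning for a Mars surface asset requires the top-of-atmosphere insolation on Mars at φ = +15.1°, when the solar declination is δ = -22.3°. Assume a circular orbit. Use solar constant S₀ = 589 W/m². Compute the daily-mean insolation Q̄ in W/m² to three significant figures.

Q̄ ≈ 139 W/m²

cos H₀ = −tan(+15.1°) tan(-22.300°) = 0.1107, H₀ = 1.4599 rad.
Bracket: H₀ sin φ sin δ + cos φ cos δ sin H₀ = 1.4599×0.26050×-0.37946 + 0.96547×0.92521×0.99386 = -0.144310 + 0.887778 = 0.743468.
Q̄ = (S₀/π) × [bracket] = (589/π) × 0.743468 = 139.4 W/m².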